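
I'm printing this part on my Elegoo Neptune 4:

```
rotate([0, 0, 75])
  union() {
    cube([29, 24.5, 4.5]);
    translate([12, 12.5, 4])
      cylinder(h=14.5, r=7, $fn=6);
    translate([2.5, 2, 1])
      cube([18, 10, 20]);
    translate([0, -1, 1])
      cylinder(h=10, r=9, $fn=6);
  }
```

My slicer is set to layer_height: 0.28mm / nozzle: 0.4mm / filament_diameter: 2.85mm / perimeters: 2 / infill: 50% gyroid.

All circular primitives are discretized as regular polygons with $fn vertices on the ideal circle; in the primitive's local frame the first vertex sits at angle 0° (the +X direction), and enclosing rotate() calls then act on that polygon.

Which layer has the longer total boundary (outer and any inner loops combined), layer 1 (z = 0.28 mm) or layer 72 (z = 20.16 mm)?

Layer 1 (z = 0.28): the cube is present — its section is the full 29×24.5 rectangle (perimeter 107.00 mm); the cylinder at (12, 12.5) does not reach this height (z outside [4, 18.5]); the cube at (2.5, 2) is absent (z outside [1, 21]); the cylinder at (0, -1) is not intersected at this z (z outside [1, 11]); Merging all regions: only the 29×24.5 cube is present, so the union is just that shape — boundary = 107.00 mm; (whole slice rotated 75° about Z — lengths, areas and connectivity unchanged). So its perimeter = 107.00 mm. Layer 72 (z = 20.16): the cube does not reach this height (z outside [0, 4.5]); the cylinder at (12, 12.5) is not intersected at this z (z outside [4, 18.5]); the cube at (2.5, 2) (footprint 18×10) is included at this height (perimeter 56.00 mm); the cylinder at (0, -1) does not reach this height (z outside [1, 11]); Merging all regions: only the 18×10 cube at (2.5, 2) is present, so the union is just that shape — boundary = 56.00 mm; (whole slice rotated 75° about Z — lengths, areas and connectivity unchanged). So its perimeter = 56.00 mm. Layer 1 is larger (107.00 vs 56.00 mm).

layer 1 (z = 0.28 mm)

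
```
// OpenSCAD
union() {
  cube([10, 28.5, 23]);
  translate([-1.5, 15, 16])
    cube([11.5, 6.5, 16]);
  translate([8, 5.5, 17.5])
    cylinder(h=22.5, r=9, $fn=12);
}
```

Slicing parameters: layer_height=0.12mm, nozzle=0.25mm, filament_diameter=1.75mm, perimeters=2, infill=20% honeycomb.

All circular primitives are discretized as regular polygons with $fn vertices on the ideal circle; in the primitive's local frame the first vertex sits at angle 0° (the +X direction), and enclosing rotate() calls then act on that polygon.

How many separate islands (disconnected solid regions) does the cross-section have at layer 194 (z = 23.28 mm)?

At z = 23.28 mm: the cube does not reach this height (z outside [0, 23]); the 11.5×6.5 cube at (-1.5, 15) contributes its full rectangle; the r=9 cylinder at (8, 5.5) contributes a regular 12-gon of circumradius 9; Combining (union): the 2 present regions are separate (no shared area or edge), so areas and boundary lengths simply add and each stays a separate island — 2 connected regions. Overall, the cross-section has 2 separate islands. Island count = 2.

2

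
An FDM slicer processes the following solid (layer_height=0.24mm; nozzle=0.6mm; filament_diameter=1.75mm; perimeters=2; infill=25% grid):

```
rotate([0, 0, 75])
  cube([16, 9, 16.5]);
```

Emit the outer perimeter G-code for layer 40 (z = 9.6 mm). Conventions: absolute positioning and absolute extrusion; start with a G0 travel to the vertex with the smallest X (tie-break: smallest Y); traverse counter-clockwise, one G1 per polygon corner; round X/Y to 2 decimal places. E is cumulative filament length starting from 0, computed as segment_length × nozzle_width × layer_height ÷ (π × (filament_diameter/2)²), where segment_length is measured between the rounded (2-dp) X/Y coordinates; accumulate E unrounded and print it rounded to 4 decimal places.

G0 X-8.69 Y2.33 Z9.60
G1 X0.00 Y0.00 E0.5386
G1 X4.14 Y15.45 E1.4962
G1 X-4.55 Y17.78 E2.0349
G1 X-8.69 Y2.33 E2.9925

At z = 9.6 mm: the 16×9 cube contributes its full rectangle; (rotated 75° about Z; rotation is an isometry so areas/perimeters/island counts are preserved). The outline is a single polygon with 4 vertices. Extrusion per mm of travel: 0.6 × 0.24 / (π × 0.875²) = 0.059868. Accumulating E over each segment gives final E = 2.9925.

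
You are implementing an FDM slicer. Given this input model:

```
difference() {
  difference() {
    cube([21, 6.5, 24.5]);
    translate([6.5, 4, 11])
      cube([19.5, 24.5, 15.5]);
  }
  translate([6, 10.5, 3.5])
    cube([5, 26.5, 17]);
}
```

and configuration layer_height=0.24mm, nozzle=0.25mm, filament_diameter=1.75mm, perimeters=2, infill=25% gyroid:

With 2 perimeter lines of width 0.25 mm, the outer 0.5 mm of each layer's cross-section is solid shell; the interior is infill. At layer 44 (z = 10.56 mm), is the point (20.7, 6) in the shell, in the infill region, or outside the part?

shell

At z = 10.56 mm: the 21×6.5 cube contributes its full rectangle; the cube at (6.5, 4) is absent (z outside [11, 26.5]); Subtracting the remaining from the first: none of the subtracted shapes is present at this height, so the 21×6.5 cube is unchanged — 1 connected region; the 5×26.5 cube at (6, 10.5) contributes its full rectangle; Subtracting the remaining from the first: starting from that combined region, the 5×26.5 cube at (6, 10.5) misses the remaining region (no effect) — 1 connected region. Overall, the cross-section is a single solid region. The nearest boundary edge runs (21.00, 6.50)→(21.00, 0.00); distance from the point to it = 0.30 mm. The point is inside the cross-section, 0.30 mm from the nearest boundary — within the 0.5 mm shell band (2 × 0.25).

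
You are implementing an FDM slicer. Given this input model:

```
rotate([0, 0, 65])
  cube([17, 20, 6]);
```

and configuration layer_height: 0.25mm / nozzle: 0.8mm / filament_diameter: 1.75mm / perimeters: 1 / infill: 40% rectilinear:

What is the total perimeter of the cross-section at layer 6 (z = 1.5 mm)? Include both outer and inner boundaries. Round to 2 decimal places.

At z = 1.5 mm: the cube (footprint 17×20) is included at this height (perimeter 74.00 mm); (whole slice rotated 65° about Z — lengths, areas and connectivity unchanged). Overall, the cross-section is a single solid region. Total boundary length (outer) = 74.00 mm.

74.00 mm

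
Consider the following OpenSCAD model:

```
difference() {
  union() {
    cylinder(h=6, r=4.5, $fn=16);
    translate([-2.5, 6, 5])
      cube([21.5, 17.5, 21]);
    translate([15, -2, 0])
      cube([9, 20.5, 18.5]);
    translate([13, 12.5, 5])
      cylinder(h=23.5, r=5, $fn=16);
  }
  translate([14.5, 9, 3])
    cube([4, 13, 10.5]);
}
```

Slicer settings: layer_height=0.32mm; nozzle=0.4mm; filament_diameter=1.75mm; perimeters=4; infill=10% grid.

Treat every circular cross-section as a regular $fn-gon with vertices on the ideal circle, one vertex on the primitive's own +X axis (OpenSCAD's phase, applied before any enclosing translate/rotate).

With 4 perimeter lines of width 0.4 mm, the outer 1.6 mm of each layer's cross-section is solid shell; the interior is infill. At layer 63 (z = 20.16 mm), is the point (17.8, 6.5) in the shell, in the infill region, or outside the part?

shell

At z = 20.16 mm: the cylinder is not intersected at this z (z outside [0, 6]); the cube at (-2.5, 6) is present — its section is the full 21.5×17.5 rectangle; the cube at (15, -2) is not intersected at this z (z outside [0, 18.5]); the cylinder at (13, 12.5): section is a regular 16-gon, circumradius r=5; Merging all regions: the r=5 cylinder at (13, 12.5) lies entirely inside the 21.5×17.5 cube at (-2.5, 6), so the union is just the 21.5×17.5 cube at (-2.5, 6) — 1 connected region; the cube at (14.5, 9) does not reach this height (z outside [3, 13.5]); Taking the first minus the rest: none of the subtracted shapes is present at this height, so that combined region is unchanged — 1 connected region. Overall, the cross-section is a single solid region. The nearest boundary edge runs (19.00, 6.00)→(-2.50, 6.00); distance from the point to it = 0.50 mm. The point is inside the cross-section, 0.50 mm from the nearest boundary — within the 1.6 mm shell band (4 × 0.4).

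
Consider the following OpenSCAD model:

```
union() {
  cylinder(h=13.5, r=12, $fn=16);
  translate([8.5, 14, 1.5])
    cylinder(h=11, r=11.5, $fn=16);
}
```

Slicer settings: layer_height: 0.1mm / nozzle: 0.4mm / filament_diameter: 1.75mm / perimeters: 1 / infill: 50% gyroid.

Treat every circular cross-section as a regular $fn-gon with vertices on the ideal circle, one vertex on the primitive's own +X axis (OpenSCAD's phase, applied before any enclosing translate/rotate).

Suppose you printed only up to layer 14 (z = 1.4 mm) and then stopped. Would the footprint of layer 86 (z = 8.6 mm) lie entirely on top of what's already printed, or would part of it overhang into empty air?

Compare the two slices. At z = 1.4: the r=12 cylinder gives a regular 16-gon of circumradius 12 (constant along its height) (area = (16/2)·12.000²·sin(360°/16) = 440.85 mm²); the cylinder at (8.5, 14) does not reach this height (z outside [1.5, 12.5]); Combining (union): only the r=12 cylinder is present, so the union is just that shape — area = 440.85 mm². At z = 8.6: the r=12 cylinder gives a regular 16-gon of circumradius 12 (constant along its height) (area = (16/2)·12.000²·sin(360°/16) = 440.85 mm²); the r=11.5 cylinder at (8.5, 14) contributes a regular 16-gon of circumradius 11.5 (area = (16/2)·11.500²·sin(360°/16) = 404.88 mm²); Taking the union: the regions partially overlap — summed areas 845.73 mm² minus the doubly-counted overlap 77.19 mm² gives 768.54 mm² — area = 768.54 mm². Checking containment: at z = 8.6 the cross-section extends beyond the z = 1.4 cross-section by about 327.69 mm².

part overhangs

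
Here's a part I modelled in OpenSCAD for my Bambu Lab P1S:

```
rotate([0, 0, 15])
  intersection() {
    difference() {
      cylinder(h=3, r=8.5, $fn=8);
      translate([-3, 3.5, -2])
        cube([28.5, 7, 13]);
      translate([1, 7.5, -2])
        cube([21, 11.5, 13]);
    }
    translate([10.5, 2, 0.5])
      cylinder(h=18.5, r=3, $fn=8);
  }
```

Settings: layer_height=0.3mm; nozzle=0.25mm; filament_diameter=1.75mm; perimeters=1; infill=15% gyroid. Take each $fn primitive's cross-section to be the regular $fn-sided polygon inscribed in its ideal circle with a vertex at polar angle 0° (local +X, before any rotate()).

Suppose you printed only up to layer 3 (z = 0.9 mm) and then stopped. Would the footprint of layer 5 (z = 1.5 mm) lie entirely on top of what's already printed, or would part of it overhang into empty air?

entirely on top

Compare the two slices. At z = 0.9: the cylinder: section is a regular 8-gon, circumradius r=8.5 (area = (8/2)·8.500²·sin(360°/8) = 204.35 mm²); the cube at (-3, 3.5) (footprint 28.5×7) is included at this height (area 199.50 mm²); the cube at (1, 7.5) (footprint 21×11.5) is included at this height (area 241.50 mm²); After the difference (first − rest): starting from the r=8.5 cylinder (204.35 mm²), the 28.5×7 cube at (-3, 3.5) partially overlaps it — only the 37.01 mm² overlap (of its 199.50 mm²) is removed, clipping the outline; the 21×11.5 cube at (1, 7.5) misses the remaining region (no effect) — area = 167.34 mm²; the r=3 cylinder at (10.5, 2) contributes a regular 8-gon of circumradius 3 (area = (8/2)·3.000²·sin(360°/8) = 25.46 mm²); After intersecting: the r=3 cylinder at (10.5, 2) partially overlaps the result so far; clipping to the common part keeps 0.38 mm² — area = 0.38 mm²; (whole slice rotated 15° about Z — lengths, areas and connectivity unchanged). At z = 1.5: the r=8.5 cylinder contributes a regular 8-gon of circumradius 8.5 (area = (8/2)·8.500²·sin(360°/8) = 204.35 mm²); the cube at (-3, 3.5) (footprint 28.5×7) is included at this height (area 199.50 mm²); the cube at (1, 7.5) is present — its section is the full 21×11.5 rectangle (area 241.50 mm²); Subtracting the remaining from the first: starting from the r=8.5 cylinder (204.35 mm²), the 28.5×7 cube at (-3, 3.5) partially overlaps it — only the 37.01 mm² overlap (of its 199.50 mm²) is removed, clipping the outline; the 21×11.5 cube at (1, 7.5) misses the remaining region (no effect) — area = 167.34 mm²; the cylinder at (10.5, 2): section is a regular 8-gon, circumradius r=3 (area = (8/2)·3.000²·sin(360°/8) = 25.46 mm²); Taking the intersection: the r=3 cylinder at (10.5, 2) partially overlaps that combined region; clipping to the common part keeps 0.38 mm² — area = 0.38 mm²; (whole slice rotated 15° about Z — lengths, areas and connectivity unchanged). Checking containment: the cross-section at z = 1.5 is a subset of the cross-section at z = 0.9.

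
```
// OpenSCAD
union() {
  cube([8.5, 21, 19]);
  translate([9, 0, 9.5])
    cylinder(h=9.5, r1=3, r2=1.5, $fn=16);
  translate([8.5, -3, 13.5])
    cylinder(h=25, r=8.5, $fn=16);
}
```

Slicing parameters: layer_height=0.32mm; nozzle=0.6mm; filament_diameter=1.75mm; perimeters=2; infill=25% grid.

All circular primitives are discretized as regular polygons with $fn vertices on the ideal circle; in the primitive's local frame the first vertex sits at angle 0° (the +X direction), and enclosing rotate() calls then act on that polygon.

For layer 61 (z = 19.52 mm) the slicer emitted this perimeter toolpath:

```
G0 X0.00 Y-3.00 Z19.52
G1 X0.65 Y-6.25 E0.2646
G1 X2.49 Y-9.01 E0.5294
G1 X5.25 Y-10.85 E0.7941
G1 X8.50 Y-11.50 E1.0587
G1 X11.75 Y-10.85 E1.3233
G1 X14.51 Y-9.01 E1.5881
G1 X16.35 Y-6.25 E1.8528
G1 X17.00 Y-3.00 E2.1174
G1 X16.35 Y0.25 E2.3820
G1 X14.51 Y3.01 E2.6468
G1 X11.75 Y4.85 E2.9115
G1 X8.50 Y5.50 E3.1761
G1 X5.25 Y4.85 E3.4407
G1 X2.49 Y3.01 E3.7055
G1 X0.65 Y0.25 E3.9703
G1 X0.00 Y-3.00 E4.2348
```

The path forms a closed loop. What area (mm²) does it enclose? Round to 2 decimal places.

Apply the shoelace formula to the sequence of (X, Y) vertices; enclosed area = 221.08 mm².

221.08 mm²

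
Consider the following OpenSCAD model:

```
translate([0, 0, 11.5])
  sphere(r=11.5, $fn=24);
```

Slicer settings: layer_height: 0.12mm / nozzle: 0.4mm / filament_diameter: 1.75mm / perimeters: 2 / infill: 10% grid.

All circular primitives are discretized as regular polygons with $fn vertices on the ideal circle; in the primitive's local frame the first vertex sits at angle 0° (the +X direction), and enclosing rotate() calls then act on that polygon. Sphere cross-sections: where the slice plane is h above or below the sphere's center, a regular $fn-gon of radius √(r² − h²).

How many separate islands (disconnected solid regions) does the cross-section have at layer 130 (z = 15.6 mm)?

At z = 15.6 mm: the r=11.5 sphere contributes a regular 24-gon of circumradius √(11.5²−4.1²) = 10.744. Overall, the cross-section is a single solid region. Island count = 1.

1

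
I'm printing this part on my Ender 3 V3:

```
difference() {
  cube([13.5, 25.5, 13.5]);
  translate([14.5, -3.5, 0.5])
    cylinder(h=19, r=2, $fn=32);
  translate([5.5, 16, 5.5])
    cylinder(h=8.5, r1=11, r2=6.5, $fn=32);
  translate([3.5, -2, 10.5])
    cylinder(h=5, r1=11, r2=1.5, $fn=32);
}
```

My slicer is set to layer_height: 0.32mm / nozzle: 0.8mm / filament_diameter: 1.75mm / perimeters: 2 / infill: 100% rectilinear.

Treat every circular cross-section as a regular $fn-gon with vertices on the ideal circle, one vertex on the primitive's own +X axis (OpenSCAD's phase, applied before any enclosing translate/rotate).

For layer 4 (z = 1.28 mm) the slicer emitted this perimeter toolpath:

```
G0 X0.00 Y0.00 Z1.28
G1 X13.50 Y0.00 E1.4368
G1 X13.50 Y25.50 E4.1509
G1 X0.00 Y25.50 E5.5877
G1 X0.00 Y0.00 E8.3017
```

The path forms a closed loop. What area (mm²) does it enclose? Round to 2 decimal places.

344.25 mm²

Apply the shoelace formula to the sequence of (X, Y) vertices; enclosed area = 344.25 mm².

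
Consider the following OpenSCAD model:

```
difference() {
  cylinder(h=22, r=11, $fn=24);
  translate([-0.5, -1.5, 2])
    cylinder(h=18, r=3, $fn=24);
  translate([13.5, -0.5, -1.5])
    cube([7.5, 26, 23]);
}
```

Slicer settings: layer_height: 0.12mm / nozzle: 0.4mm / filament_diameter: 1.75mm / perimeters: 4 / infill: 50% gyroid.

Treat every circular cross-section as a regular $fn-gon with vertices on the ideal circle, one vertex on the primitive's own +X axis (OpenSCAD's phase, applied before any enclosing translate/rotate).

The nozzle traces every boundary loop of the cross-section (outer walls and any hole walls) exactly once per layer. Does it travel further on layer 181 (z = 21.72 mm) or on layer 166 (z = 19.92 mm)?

layer 166 (z = 19.92 mm)

Layer 181 (z = 21.72): the cylinder: section is a regular 24-gon, circumradius r=11 (perimeter = 2·24·11.000·sin(180°/24) = 68.92 mm); the cylinder at (-0.5, -1.5) is absent (z outside [2, 20]); the cube at (13.5, -0.5) does not reach this height (z outside [-1.5, 21.5]); Subtracting the remaining from the first: none of the subtracted shapes is present at this height, so the r=11 cylinder is unchanged — boundary = 68.92 mm. So its perimeter = 68.92 mm. Layer 166 (z = 19.92): the cylinder: section is a regular 24-gon, circumradius r=11 (perimeter = 2·24·11.000·sin(180°/24) = 68.92 mm); the r=3 cylinder at (-0.5, -1.5) contributes a regular 24-gon of circumradius 3 (perimeter = 2·24·3.000·sin(180°/24) = 18.80 mm); the 7.5×26 cube at (13.5, -0.5) contributes its full rectangle (perimeter 67.00 mm); Subtracting the remaining from the first: starting from the r=11 cylinder, the r=3 cylinder at (-0.5, -1.5) lies wholly inside it (removes its full 27.95 mm² and its 18.80 mm outline becomes a hole wall); the 7.5×26 cube at (13.5, -0.5) misses the remaining region (no effect) — boundary (outer + 1 inner loop) = 87.71 mm. So its perimeter = 87.71 mm. Layer 166 is larger (87.71 vs 68.92 mm).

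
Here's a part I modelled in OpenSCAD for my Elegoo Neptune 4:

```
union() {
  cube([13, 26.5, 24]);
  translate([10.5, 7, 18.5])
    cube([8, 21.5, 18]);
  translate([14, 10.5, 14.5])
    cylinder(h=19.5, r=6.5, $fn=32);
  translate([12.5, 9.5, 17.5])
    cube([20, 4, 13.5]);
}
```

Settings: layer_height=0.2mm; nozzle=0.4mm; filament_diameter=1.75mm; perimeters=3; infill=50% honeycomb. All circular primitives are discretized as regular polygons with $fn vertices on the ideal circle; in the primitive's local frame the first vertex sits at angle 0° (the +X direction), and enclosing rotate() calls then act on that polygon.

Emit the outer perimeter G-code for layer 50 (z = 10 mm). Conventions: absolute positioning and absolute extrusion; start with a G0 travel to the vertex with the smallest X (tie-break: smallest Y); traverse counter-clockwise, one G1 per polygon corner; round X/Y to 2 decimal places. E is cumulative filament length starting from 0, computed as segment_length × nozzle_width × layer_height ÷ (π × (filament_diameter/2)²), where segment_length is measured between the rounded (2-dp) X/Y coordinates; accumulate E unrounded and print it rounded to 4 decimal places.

G0 X0.00 Y0.00 Z10.00
G1 X13.00 Y0.00 E0.4324
G1 X13.00 Y26.50 E1.3138
G1 X0.00 Y26.50 E1.7462
G1 X0.00 Y0.00 E2.6276

At z = 10 mm: the 13×26.5 cube contributes its full rectangle; the cube at (10.5, 7) is absent (z outside [18.5, 36.5]); the cylinder at (14, 10.5) is not intersected at this z (z outside [14.5, 34]); the cube at (12.5, 9.5) does not reach this height (z outside [17.5, 31]); Merging all regions: only the 13×26.5 cube is present, so the union is just that shape — 1 connected region. The outline is a single polygon with 4 vertices. Extrusion per mm of travel: 0.4 × 0.2 / (π × 0.875²) = 0.033260. Accumulating E over each segment gives final E = 2.6276.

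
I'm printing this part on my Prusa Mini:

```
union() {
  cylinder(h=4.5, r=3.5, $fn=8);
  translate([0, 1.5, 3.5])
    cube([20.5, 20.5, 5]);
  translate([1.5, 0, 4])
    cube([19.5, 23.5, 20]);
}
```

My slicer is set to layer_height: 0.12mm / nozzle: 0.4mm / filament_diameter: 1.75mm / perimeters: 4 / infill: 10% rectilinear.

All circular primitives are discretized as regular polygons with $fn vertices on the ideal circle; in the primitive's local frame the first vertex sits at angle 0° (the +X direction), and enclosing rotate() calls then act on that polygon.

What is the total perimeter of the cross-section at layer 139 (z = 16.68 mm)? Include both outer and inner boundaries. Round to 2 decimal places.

86.00 mm

At z = 16.68 mm: the cylinder is absent (z outside [0, 4.5]); the cube at (0, 1.5) is absent (z outside [3.5, 8.5]); the 19.5×23.5 cube at (1.5, 0) contributes its full rectangle (perimeter 86.00 mm); Taking the union: only the 19.5×23.5 cube at (1.5, 0) is present, so the union is just that shape — boundary = 86.00 mm. Overall, the cross-section is a single solid region. Total boundary length (outer) = 86.00 mm.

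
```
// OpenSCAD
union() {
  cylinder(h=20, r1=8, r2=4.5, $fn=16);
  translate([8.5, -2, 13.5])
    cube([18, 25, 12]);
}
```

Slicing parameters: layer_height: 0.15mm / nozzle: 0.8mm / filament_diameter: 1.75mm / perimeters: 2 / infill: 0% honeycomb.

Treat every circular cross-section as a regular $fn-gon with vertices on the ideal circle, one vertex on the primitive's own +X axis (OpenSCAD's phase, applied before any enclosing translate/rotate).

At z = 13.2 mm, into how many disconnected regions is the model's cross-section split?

1

At z = 13.2 mm: the cone contributes a regular 16-gon of circumradius 5.690 (interpolated between r1=8 and r2=4.5 at t=0.660); the cube at (8.5, -2) does not reach this height (z outside [13.5, 25.5]); Taking the union: only the cone is present, so the union is just that shape — 1 connected region. The result has 1 disconnected region.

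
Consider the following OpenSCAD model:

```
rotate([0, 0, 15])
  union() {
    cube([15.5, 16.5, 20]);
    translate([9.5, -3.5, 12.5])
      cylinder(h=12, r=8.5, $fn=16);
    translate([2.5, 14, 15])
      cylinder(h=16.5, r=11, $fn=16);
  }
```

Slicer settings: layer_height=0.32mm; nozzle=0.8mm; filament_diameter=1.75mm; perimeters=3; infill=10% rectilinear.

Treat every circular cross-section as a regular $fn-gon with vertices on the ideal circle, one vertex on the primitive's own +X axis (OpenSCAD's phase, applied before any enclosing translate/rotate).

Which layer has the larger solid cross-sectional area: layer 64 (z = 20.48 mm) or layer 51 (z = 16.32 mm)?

Layer 64 (z = 20.48): the cube does not reach this height (z outside [0, 20]); the r=8.5 cylinder at (9.5, -3.5) contributes a regular 16-gon of circumradius 8.5 (area = (16/2)·8.500²·sin(360°/16) = 221.19 mm²); the r=11 cylinder at (2.5, 14) contributes a regular 16-gon of circumradius 11 (area = (16/2)·11.000²·sin(360°/16) = 370.44 mm²); Merging all regions: the regions partially overlap — summed areas 591.63 mm² minus the doubly-counted overlap 1.07 mm² gives 590.56 mm² — area = 590.56 mm²; (rotated 15° about Z; rotation is an isometry so areas/perimeters/island counts are preserved). So its area = 590.56 mm². Layer 51 (z = 16.32): the 15.5×16.5 cube contributes its full rectangle (area 255.75 mm²); the r=8.5 cylinder at (9.5, -3.5) contributes a regular 16-gon of circumradius 8.5 (area = (16/2)·8.500²·sin(360°/16) = 221.19 mm²); the r=11 cylinder at (2.5, 14) contributes a regular 16-gon of circumradius 11 (area = (16/2)·11.000²·sin(360°/16) = 370.44 mm²); Combining (union): the regions partially overlap — summed areas 847.38 mm² minus the doubly-counted overlap 204.05 mm² gives 643.33 mm² — area = 643.33 mm²; (whole slice rotated 15° about Z — lengths, areas and connectivity unchanged). So its area = 643.33 mm². Layer 51 is larger (643.33 vs 590.56 mm²).

layer 51 (z = 16.32 mm)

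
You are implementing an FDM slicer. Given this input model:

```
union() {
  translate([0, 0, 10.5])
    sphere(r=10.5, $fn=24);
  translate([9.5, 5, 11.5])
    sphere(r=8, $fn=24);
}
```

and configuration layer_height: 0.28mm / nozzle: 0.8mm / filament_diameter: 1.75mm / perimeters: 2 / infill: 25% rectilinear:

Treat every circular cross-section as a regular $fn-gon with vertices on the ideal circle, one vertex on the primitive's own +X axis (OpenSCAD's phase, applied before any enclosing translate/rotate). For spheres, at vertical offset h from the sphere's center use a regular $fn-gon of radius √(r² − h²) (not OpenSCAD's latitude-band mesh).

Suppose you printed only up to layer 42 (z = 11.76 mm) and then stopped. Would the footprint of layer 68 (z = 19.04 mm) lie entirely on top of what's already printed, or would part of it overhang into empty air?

Compare the two slices. At z = 11.76: the r=10.5 sphere slices to a regular 24-gon of circumradius 10.424 (√(r²−h²) with h=1.26 from center) (area = (24/2)·10.424²·sin(360°/24) = 337.49 mm²); the sphere at (9.5, 5): section is a regular 24-gon, circumradius = √(r²−h²) = √(8²−0.26²) = 7.996 (area = (24/2)·7.996²·sin(360°/24) = 198.56 mm²); Taking the union: the regions partially overlap — summed areas 536.05 mm² minus the doubly-counted overlap 77.47 mm² gives 458.58 mm² — area = 458.58 mm². At z = 19.04: the r=10.5 sphere contributes a regular 24-gon of circumradius √(10.5²−8.54²) = 6.109 (area = (24/2)·6.109²·sin(360°/24) = 115.90 mm²); the r=8 sphere at (9.5, 5) slices to a regular 24-gon of circumradius 2.674 (√(r²−h²) with h=7.54 from center) (area = (24/2)·2.674²·sin(360°/24) = 22.20 mm²); Merging all regions: the 2 present regions are separate (no shared area or edge), so areas and boundary lengths simply add and each stays a separate island — area = 138.11 mm². Checking containment: the cross-section at z = 19.04 is a subset of the cross-section at z = 11.76.

entirely on top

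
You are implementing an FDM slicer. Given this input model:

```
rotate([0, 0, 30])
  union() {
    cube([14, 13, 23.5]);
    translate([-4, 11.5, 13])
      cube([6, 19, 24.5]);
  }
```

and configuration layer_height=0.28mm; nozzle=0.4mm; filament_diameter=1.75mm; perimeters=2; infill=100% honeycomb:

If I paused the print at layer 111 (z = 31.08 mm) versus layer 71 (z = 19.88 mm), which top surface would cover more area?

Layer 111 (z = 31.08): the cube is not intersected at this z (z outside [0, 23.5]); the cube at (-4, 11.5) (footprint 6×19) is included at this height (area 114.00 mm²); Taking the union: only the 6×19 cube at (-4, 11.5) is present, so the union is just that shape — area = 114.00 mm²; (rotated 30° about Z; rotation is an isometry so areas/perimeters/island counts are preserved). So its area = 114.00 mm². Layer 71 (z = 19.88): the cube is present — its section is the full 14×13 rectangle (area 182.00 mm²); the cube at (-4, 11.5) (footprint 6×19) is included at this height (area 114.00 mm²); Merging all regions: the regions partially overlap — summed areas 296.00 mm² minus the doubly-counted overlap 3.00 mm² gives 293.00 mm² — area = 293.00 mm²; (rotated 30° about Z; rotation is an isometry so areas/perimeters/island counts are preserved). So its area = 293.00 mm². Layer 71 is larger (293.00 vs 114.00 mm²).

layer 71 (z = 19.88 mm)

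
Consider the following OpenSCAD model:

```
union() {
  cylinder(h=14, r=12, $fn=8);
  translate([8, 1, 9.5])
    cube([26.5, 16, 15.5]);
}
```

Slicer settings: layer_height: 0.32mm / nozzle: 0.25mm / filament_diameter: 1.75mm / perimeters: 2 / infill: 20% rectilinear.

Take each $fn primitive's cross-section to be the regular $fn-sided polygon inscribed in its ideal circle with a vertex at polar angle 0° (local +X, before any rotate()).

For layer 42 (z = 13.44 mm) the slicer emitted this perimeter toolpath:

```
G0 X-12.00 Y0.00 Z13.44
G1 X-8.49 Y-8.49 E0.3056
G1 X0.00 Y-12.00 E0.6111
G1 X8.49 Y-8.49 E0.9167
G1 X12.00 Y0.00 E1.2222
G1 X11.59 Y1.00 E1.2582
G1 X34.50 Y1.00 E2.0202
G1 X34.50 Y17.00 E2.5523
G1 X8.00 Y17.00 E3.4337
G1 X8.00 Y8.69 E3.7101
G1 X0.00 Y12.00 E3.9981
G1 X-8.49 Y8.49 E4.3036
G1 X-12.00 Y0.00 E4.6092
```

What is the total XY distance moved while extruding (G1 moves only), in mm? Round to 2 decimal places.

Sum the Euclidean lengths of each G1 segment: total = 138.58 mm.

138.58 mm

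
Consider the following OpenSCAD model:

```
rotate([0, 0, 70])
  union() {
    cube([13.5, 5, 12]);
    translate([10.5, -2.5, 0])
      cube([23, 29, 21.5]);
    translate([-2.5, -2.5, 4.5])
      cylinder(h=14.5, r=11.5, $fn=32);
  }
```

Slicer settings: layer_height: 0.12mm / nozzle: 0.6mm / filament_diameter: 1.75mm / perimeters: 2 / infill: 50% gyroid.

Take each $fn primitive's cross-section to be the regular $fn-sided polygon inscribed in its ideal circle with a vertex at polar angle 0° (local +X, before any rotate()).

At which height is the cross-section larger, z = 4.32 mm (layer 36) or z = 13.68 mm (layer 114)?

layer 114 (z = 13.68 mm)

Layer 36 (z = 4.32): the cube (footprint 13.5×5) is included at this height (area 67.50 mm²); the cube at (10.5, -2.5) (footprint 23×29) is included at this height (area 667.00 mm²); the cylinder at (-2.5, -2.5) is not intersected at this z (z outside [4.5, 19]); Combining (union): the regions partially overlap — summed areas 734.50 mm² minus the doubly-counted overlap 15.00 mm² gives 719.50 mm² — area = 719.50 mm²; (whole slice rotated 70° about Z — lengths, areas and connectivity unchanged). So its area = 719.50 mm². Layer 114 (z = 13.68): the cube is not intersected at this z (z outside [0, 12]); the cube at (10.5, -2.5) (footprint 23×29) is included at this height (area 667.00 mm²); the r=11.5 cylinder at (-2.5, -2.5) contributes a regular 32-gon of circumradius 11.5 (area = (32/2)·11.500²·sin(360°/32) = 412.81 mm²); Taking the union: the 2 present regions are separate (no shared area or edge), so areas and boundary lengths simply add and each stays a separate island — area = 1079.81 mm²; (whole slice rotated 70° about Z — lengths, areas and connectivity unchanged). So its area = 1079.81 mm². Layer 114 is larger (1079.81 vs 719.50 mm²).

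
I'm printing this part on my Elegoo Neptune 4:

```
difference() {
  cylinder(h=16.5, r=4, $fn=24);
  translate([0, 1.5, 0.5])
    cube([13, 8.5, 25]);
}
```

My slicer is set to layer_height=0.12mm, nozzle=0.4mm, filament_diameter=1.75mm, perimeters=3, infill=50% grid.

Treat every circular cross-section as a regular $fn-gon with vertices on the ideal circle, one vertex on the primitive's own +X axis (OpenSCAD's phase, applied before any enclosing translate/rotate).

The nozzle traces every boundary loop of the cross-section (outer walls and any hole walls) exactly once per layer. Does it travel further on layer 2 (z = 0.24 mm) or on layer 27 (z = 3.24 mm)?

Layer 2 (z = 0.24): the cylinder: section is a regular 24-gon, circumradius r=4 (perimeter = 2·24·4.000·sin(180°/24) = 25.06 mm); the cube at (0, 1.5) is not intersected at this z (z outside [0.5, 25.5]); Subtracting the remaining from the first: none of the subtracted shapes is present at this height, so the r=4 cylinder is unchanged — boundary = 25.06 mm. So its perimeter = 25.06 mm. Layer 27 (z = 3.24): the r=4 cylinder contributes a regular 24-gon of circumradius 4 (perimeter = 2·24·4.000·sin(180°/24) = 25.06 mm); the 13×8.5 cube at (0, 1.5) contributes its full rectangle (perimeter 43.00 mm); Taking the first minus the rest: starting from the r=4 cylinder, the 13×8.5 cube at (0, 1.5) partially overlaps it — only the 6.60 mm² overlap (of its 110.50 mm²) is removed, clipping the outline — boundary = 26.51 mm. So its perimeter = 26.51 mm. Layer 27 is larger (26.51 vs 25.06 mm).

layer 27 (z = 3.24 mm)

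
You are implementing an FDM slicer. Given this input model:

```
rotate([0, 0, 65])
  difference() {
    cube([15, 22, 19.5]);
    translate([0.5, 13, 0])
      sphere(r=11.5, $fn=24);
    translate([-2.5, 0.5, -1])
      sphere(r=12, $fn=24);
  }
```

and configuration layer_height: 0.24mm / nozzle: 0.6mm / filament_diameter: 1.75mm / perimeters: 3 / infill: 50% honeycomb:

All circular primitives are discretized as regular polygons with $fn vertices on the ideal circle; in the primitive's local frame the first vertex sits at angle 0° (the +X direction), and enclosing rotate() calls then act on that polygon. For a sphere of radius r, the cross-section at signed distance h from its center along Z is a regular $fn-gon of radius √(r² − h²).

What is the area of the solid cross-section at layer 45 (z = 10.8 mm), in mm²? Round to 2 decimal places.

301.84 mm²

At z = 10.8 mm: the cube (footprint 15×22) is included at this height (area 330.00 mm²); the sphere at (0.5, 13): section is a regular 24-gon, circumradius = √(r²−h²) = √(11.5²−10.8²) = 3.951 (area = (24/2)·3.951²·sin(360°/24) = 48.48 mm²); the sphere at (-2.5, 0.5): section is a regular 24-gon, circumradius = √(r²−h²) = √(12²−11.8²) = 2.182 (area = (24/2)·2.182²·sin(360°/24) = 14.78 mm²); After the difference (first − rest): starting from the 15×22 cube (330.00 mm²), the r=11.5 sphere at (0.5, 13) partially overlaps it — only the 28.16 mm² overlap (of its 48.48 mm²) is removed, clipping the outline; the r=12 sphere at (-2.5, 0.5) misses the remaining region (no effect) — area = 301.84 mm²; (rotated 65° about Z; rotation is an isometry so areas/perimeters/island counts are preserved). Overall, the cross-section is a single solid region. Net area = 301.84 mm².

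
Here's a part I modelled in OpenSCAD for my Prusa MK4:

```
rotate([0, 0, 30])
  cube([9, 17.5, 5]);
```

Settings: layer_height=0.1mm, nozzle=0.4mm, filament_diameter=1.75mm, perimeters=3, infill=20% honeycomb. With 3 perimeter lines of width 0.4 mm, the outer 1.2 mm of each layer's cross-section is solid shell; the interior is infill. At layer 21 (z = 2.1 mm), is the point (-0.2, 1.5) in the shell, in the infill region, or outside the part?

shell

At z = 2.1 mm: the cube is present — its section is the full 9×17.5 rectangle; (rotated 30° about Z; rotation is an isometry so areas/perimeters/island counts are preserved). Overall, the cross-section is a single solid region. Undo the 30° rotation: the query point maps to (0.577, 1.399) in the un-rotated model frame. The nearest boundary edge runs (0.00, 17.50)→(0.00, 0.00); distance from the point to it = 0.58 mm. The point is inside the cross-section, 0.58 mm from the nearest boundary — within the 1.2 mm shell band (3 × 0.4).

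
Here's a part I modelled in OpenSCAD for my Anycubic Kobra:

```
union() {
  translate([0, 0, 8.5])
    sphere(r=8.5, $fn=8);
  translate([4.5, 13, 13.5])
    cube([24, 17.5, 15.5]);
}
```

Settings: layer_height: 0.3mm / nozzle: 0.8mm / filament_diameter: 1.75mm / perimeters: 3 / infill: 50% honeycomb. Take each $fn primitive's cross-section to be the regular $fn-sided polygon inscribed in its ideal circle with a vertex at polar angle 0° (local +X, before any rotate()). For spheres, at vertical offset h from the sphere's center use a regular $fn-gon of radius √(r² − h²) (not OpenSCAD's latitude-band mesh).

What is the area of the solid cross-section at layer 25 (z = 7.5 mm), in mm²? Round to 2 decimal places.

At z = 7.5 mm: the sphere: section is a regular 8-gon, circumradius = √(r²−h²) = √(8.5²−1²) = 8.441 (area = (8/2)·8.441²·sin(360°/8) = 201.53 mm²); the cube at (4.5, 13) is absent (z outside [13.5, 29]); Merging all regions: only the r=8.5 sphere is present, so the union is just that shape — area = 201.53 mm². Overall, the cross-section is a single solid region. Net area = 201.53 mm².

201.53 mm²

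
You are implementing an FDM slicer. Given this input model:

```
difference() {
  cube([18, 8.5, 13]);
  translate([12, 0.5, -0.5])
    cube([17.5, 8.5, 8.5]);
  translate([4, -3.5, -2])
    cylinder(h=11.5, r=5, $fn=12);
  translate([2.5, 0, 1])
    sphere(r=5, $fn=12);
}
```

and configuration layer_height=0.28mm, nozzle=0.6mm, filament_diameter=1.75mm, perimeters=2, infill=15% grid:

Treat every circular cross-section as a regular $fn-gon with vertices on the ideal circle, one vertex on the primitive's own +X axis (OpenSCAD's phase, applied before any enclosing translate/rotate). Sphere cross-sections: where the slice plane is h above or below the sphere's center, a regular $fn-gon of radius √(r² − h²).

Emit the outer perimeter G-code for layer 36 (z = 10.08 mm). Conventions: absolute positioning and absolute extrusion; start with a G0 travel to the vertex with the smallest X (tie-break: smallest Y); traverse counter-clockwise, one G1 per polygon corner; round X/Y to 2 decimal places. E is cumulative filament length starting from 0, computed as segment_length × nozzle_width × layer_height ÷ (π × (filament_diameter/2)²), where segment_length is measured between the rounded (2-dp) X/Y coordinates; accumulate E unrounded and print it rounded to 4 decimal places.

At z = 10.08 mm: the 18×8.5 cube contributes its full rectangle; the cube at (12, 0.5) does not reach this height (z outside [-0.5, 8]); the cylinder at (4, -3.5) does not reach this height (z outside [-2, 9.5]); the sphere at (2.5, 0) is absent (|z−center|=9.080 > r=5); Taking the first minus the rest: none of the subtracted shapes is present at this height, so the 18×8.5 cube is unchanged — 1 connected region. The outline is a single polygon with 4 vertices. Extrusion per mm of travel: 0.6 × 0.28 / (π × 0.875²) = 0.069846. Accumulating E over each segment gives final E = 3.7019.

G0 X0.00 Y0.00 Z10.08
G1 X18.00 Y0.00 E1.2572
G1 X18.00 Y8.50 E1.8509
G1 X0.00 Y8.50 E3.1082
G1 X0.00 Y0.00 E3.7019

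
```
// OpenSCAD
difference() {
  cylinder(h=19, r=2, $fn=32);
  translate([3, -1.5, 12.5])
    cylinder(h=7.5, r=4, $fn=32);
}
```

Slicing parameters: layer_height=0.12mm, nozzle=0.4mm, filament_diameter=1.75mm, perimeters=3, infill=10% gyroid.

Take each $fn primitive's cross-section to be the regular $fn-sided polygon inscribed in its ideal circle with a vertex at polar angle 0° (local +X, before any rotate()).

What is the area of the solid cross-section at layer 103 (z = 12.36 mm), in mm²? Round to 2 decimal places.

12.49 mm²

At z = 12.36 mm: the r=2 cylinder contributes a regular 32-gon of circumradius 2 (area = (32/2)·2.000²·sin(360°/32) = 12.49 mm²); the cylinder at (3, -1.5) does not reach this height (z outside [12.5, 20]); After the difference (first − rest): none of the subtracted shapes is present at this height, so the r=2 cylinder is unchanged — area = 12.49 mm². Overall, the cross-section is a single solid region. Net area = 12.49 mm².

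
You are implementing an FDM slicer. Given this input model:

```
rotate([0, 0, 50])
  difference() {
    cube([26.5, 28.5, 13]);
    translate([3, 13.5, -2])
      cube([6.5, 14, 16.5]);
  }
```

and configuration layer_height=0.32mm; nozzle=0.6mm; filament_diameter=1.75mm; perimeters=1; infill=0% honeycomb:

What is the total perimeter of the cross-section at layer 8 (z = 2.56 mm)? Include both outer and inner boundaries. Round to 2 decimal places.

151.00 mm

At z = 2.56 mm: the 26.5×28.5 cube contributes its full rectangle (perimeter 110.00 mm); the cube at (3, 13.5) is present — its section is the full 6.5×14 rectangle (perimeter 41.00 mm); After the difference (first − rest): starting from the 26.5×28.5 cube, the 6.5×14 cube at (3, 13.5) lies wholly inside it (removes its full 91.00 mm² and its 41.00 mm outline becomes a hole wall) — boundary (outer + 1 inner loop) = 151.00 mm; (rotated 50° about Z; rotation is an isometry so areas/perimeters/island counts are preserved). Overall, the cross-section is one region with 1 hole. Total boundary length (outer + inner) = 151.00 mm.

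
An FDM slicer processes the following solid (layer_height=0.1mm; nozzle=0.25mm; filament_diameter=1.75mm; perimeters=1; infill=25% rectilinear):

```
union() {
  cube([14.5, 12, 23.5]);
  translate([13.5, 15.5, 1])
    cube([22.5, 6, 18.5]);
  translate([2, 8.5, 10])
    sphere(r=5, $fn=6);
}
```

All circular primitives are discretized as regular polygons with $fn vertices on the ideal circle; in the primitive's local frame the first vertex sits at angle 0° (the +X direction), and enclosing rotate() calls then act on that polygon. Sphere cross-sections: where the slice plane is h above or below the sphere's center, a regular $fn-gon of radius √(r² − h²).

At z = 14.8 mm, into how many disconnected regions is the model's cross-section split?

2

At z = 14.8 mm: the 14.5×12 cube contributes its full rectangle; the 22.5×6 cube at (13.5, 15.5) contributes its full rectangle; the sphere at (2, 8.5): section is a regular 6-gon, circumradius = √(r²−h²) = √(5²−4.8²) = 1.400; Taking the union: the regions partially overlap (shared area 5.09 mm²), so overlapping operands fuse into one piece — 2 connected regions. The result has 2 disconnected regions.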